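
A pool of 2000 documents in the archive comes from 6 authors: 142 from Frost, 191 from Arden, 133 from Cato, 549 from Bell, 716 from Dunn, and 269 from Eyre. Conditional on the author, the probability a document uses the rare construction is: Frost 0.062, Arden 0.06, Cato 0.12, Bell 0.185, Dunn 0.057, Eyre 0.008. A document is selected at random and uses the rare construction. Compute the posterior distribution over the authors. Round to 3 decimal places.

Unnormalized posteriors (prior × likelihood):
  Frost: 0.071 × 0.062 = 0.004402
  Arden: 0.0955 × 0.06 = 0.00573
  Cato: 0.0665 × 0.12 = 0.00798
  Bell: 0.2745 × 0.185 = 0.0507825
  Dunn: 0.358 × 0.057 = 0.020406
  Eyre: 0.1345 × 0.008 = 0.001076
Total = 0.0903765.
P(Frost | rare-form) = 0.004402/0.0903765 ≈ 0.049
P(Arden | rare-form) = 0.00573/0.0903765 ≈ 0.063
P(Cato | rare-form) = 0.00798/0.0903765 ≈ 0.088
P(Bell | rare-form) = 0.0507825/0.0903765 ≈ 0.562
P(Dunn | rare-form) = 0.020406/0.0903765 ≈ 0.226
P(Eyre | rare-form) = 0.001076/0.0903765 ≈ 0.012

Frost 0.049, Arden 0.063, Cato 0.088, Bell 0.562, Dunn 0.226, Eyre 0.012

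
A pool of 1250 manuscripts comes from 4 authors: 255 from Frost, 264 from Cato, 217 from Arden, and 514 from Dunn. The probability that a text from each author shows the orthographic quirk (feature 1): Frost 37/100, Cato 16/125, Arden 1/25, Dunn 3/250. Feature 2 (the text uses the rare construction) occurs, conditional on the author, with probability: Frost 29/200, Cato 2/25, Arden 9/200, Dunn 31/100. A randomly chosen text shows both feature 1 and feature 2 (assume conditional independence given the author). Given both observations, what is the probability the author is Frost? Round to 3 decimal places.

Unnormalized posteriors (prior × likelihood):
  Frost: 0.204 × 0.37 × 0.145 = 0.0109446
  Cato: 0.2112 × 0.128 × 0.08 = 0.002162688
  Arden: 0.1736 × 0.04 × 0.045 = 0.00031248
  Dunn: 0.4112 × 0.012 × 0.31 = 0.001529664
Normalizing constant = 0.014949432.
P(Frost | evidence) = 0.0109446 / 0.014949432 ≈ 0.732.

0.732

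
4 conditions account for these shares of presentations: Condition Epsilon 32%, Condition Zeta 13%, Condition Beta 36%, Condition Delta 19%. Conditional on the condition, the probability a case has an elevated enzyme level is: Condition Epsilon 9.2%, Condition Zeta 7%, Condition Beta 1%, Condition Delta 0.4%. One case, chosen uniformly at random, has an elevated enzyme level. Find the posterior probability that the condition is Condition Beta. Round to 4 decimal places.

0.0839

By Bayes' rule, posterior ∝ prior × likelihood:
  Condition Epsilon: 0.32 × 0.092 = 0.02944
  Condition Zeta: 0.13 × 0.07 = 0.0091
  Condition Beta: 0.36 × 0.01 = 0.0036
  Condition Delta: 0.19 × 0.004 = 0.00076
Total = 0.0429.
P(Condition Beta | evidence) = 0.0036 / 0.0429 ≈ 0.0839.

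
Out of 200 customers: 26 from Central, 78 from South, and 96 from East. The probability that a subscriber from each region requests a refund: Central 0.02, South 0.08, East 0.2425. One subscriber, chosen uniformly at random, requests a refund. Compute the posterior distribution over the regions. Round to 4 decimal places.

Unnormalized posteriors (prior × likelihood):
  Central: 0.13 × 0.02 = 0.0026
  South: 0.39 × 0.08 = 0.0312
  East: 0.48 × 0.2425 = 0.1164
Total = 0.1502.
P(Central | refund) = 0.0026/0.1502 ≈ 0.0173
P(South | refund) = 0.0312/0.1502 ≈ 0.2077
P(East | refund) = 0.1164/0.1502 ≈ 0.7750
(Check: 0.0173+0.2077+0.7750 = 1.0000.)

Central 0.0173, South 0.2077, East 0.7750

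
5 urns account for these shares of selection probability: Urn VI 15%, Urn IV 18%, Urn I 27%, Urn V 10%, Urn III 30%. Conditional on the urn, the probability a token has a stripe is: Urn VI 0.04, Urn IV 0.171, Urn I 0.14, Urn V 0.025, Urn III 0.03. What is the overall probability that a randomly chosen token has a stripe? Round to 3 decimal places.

Prior × likelihood for each hypothesis:
  Urn VI: 0.15 × 0.04 = 0.006
  Urn IV: 0.18 × 0.171 = 0.03078
  Urn I: 0.27 × 0.14 = 0.0378
  Urn V: 0.1 × 0.025 = 0.0025
  Urn III: 0.3 × 0.03 = 0.009
P(striped) = 0.006 + 0.03078 + 0.0378 + 0.0025 + 0.009 = 0.08608 → 0.086.

0.086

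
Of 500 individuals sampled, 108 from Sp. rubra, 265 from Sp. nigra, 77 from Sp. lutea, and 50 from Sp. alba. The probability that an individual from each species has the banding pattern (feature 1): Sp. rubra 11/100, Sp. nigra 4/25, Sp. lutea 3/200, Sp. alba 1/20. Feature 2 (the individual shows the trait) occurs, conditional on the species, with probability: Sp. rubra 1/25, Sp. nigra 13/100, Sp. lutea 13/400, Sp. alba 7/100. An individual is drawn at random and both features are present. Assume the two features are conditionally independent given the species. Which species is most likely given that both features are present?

Sp. nigra

Unnormalized posteriors (prior × likelihood):
  Sp. rubra: 0.216 × 0.11 × 0.04 = 0.0009504
  Sp. nigra: 0.53 × 0.16 × 0.13 = 0.011024
  Sp. lutea: 0.154 × 0.015 × 0.0325 = 0.000075075
  Sp. alba: 0.1 × 0.05 × 0.07 = 0.00035
Sum = 0.012399475.
Largest term belongs to Sp. nigra, so Sp. nigra is most probable.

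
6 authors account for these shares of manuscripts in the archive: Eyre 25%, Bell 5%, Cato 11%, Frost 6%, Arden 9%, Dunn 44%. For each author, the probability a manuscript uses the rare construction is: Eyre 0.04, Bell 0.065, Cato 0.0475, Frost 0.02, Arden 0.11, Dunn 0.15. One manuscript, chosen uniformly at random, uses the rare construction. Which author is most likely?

Dunn

By Bayes' rule, posterior ∝ prior × likelihood:
  Eyre: 0.25 × 0.04 = 0.01
  Bell: 0.05 × 0.065 = 0.00325
  Cato: 0.11 × 0.0475 = 0.005225
  Frost: 0.06 × 0.02 = 0.0012
  Arden: 0.09 × 0.11 = 0.0099
  Dunn: 0.44 × 0.15 = 0.066
Normalizing constant = 0.095575.
Largest term belongs to Dunn, so Dunn is most probable.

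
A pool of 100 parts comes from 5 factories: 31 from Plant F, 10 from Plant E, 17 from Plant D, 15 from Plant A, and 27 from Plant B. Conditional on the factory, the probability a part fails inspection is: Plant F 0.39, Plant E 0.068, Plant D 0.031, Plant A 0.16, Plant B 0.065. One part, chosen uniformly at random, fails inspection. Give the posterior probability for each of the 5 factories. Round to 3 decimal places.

Prior × likelihood for each hypothesis:
  Plant F: 0.31 × 0.39 = 0.1209
  Plant E: 0.1 × 0.068 = 0.0068
  Plant D: 0.17 × 0.031 = 0.00527
  Plant A: 0.15 × 0.16 = 0.024
  Plant B: 0.27 × 0.065 = 0.01755
Normalizing constant = 0.17452.
P(Plant F | nonconforming) = 0.1209/0.17452 ≈ 0.693
P(Plant E | nonconforming) = 0.0068/0.17452 ≈ 0.039
P(Plant D | nonconforming) = 0.00527/0.17452 ≈ 0.030
P(Plant A | nonconforming) = 0.024/0.17452 ≈ 0.138
P(Plant B | nonconforming) = 0.01755/0.17452 ≈ 0.101

Plant F 0.693, Plant E 0.039, Plant D 0.030, Plant A 0.138, Plant B 0.101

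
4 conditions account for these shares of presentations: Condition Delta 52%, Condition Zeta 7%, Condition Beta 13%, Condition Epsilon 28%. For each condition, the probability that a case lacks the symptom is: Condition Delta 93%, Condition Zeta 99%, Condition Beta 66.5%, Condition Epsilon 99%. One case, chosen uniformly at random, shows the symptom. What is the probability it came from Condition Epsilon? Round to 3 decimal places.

Taking complements, P(symptomatic | each) = Condition Delta 0.07, Condition Zeta 0.01, Condition Beta 0.335, Condition Epsilon 0.01.
Compute prior × likelihood for every hypothesis:
  Condition Delta: 0.52 × 0.07 = 0.0364
  Condition Zeta: 0.07 × 0.01 = 0.0007
  Condition Beta: 0.13 × 0.335 = 0.04355
  Condition Epsilon: 0.28 × 0.01 = 0.0028
Sum = 0.08345.
P(Condition Epsilon | evidence) = 0.0028 / 0.08345 ≈ 0.034.

0.034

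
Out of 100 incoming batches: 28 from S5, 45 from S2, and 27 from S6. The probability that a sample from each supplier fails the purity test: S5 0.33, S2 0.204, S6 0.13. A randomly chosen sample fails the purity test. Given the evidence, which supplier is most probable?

S5

Prior × likelihood for each hypothesis:
  S5: 0.28 × 0.33 = 0.0924
  S2: 0.45 × 0.204 = 0.0918
  S6: 0.27 × 0.13 = 0.0351
Normalizing constant = 0.2193.
Largest term belongs to S5, so S5 is most probable.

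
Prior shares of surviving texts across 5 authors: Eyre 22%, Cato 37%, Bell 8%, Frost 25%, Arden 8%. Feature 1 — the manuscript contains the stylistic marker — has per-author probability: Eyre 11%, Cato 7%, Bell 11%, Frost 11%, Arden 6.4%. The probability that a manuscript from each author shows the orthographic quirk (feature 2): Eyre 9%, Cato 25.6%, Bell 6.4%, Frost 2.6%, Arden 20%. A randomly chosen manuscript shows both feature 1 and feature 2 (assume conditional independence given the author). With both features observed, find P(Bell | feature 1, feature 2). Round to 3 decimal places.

Prior × likelihood for each hypothesis:
  Eyre: 0.22 × 0.11 × 0.09 = 0.002178
  Cato: 0.37 × 0.07 × 0.256 = 0.0066304
  Bell: 0.08 × 0.11 × 0.064 = 0.0005632
  Frost: 0.25 × 0.11 × 0.026 = 0.000715
  Arden: 0.08 × 0.064 × 0.2 = 0.001024
Total = 0.0111106.
P(Bell | evidence) = 0.0005632 / 0.0111106 ≈ 0.051.

0.051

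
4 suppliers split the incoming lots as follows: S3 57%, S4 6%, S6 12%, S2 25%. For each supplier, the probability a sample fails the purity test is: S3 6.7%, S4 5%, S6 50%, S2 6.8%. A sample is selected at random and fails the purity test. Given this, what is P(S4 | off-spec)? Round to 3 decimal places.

0.025

Prior × likelihood for each hypothesis:
  S3: 0.57 × 0.067 = 0.03819
  S4: 0.06 × 0.05 = 0.003
  S6: 0.12 × 0.5 = 0.06
  S2: 0.25 × 0.068 = 0.017
Normalizing constant = 0.11819.
P(S4 | evidence) = 0.003 / 0.11819 ≈ 0.025.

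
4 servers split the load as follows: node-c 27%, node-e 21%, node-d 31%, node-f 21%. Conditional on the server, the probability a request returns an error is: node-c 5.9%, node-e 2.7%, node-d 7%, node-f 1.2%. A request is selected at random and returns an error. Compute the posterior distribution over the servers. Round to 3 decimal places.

node-c 0.348, node-e 0.124, node-d 0.474, node-f 0.055

Unnormalized posteriors (prior × likelihood):
  node-c: 0.27 × 0.059 = 0.01593
  node-e: 0.21 × 0.027 = 0.00567
  node-d: 0.31 × 0.07 = 0.0217
  node-f: 0.21 × 0.012 = 0.00252
Sum = 0.04582.
P(node-c | error) = 0.01593/0.04582 ≈ 0.348
P(node-e | error) = 0.00567/0.04582 ≈ 0.124
P(node-d | error) = 0.0217/0.04582 ≈ 0.474
P(node-f | error) = 0.00252/0.04582 ≈ 0.055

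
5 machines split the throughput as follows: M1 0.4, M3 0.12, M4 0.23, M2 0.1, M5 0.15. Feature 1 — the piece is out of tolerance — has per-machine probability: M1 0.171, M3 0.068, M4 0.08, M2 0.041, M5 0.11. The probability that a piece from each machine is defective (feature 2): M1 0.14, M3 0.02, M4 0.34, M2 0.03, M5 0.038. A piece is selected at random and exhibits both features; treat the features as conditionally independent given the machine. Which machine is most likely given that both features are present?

M1

By Bayes' rule, posterior ∝ prior × likelihood:
  M1: 0.4 × 0.171 × 0.14 = 0.009576
  M3: 0.12 × 0.068 × 0.02 = 0.0001632
  M4: 0.23 × 0.08 × 0.34 = 0.006256
  M2: 0.1 × 0.041 × 0.03 = 0.000123
  M5: 0.15 × 0.11 × 0.038 = 0.000627
Normalizing constant = 0.0167452.
Largest term belongs to M1, so M1 is most probable.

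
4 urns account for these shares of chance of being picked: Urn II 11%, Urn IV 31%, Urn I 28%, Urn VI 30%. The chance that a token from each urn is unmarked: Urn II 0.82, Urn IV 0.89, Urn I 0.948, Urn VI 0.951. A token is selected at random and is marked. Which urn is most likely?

Taking complements, P(marked | each) = Urn II 0.18, Urn IV 0.11, Urn I 0.052, Urn VI 0.049.
By Bayes' rule, posterior ∝ prior × likelihood:
  Urn II: 0.11 × 0.18 = 0.0198
  Urn IV: 0.31 × 0.11 = 0.0341
  Urn I: 0.28 × 0.052 = 0.01456
  Urn VI: 0.3 × 0.049 = 0.0147
Sum = 0.08316.
Largest term belongs to Urn IV, so Urn IV is most probable.

Urn IV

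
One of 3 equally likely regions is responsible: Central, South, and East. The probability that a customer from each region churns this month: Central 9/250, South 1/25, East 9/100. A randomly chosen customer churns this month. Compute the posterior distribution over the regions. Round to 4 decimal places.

With a uniform prior (1/3 each), posterior ∝ likelihood:
  Central: 0.036
  South: 0.04
  East: 0.09
Normalizing constant = 0.166.
P(Central | churn) = 0.036/0.166 ≈ 0.2169
P(South | churn) = 0.04/0.166 ≈ 0.2410
P(East | churn) = 0.09/0.166 ≈ 0.5422

Central 0.2169, South 0.2410, East 0.5422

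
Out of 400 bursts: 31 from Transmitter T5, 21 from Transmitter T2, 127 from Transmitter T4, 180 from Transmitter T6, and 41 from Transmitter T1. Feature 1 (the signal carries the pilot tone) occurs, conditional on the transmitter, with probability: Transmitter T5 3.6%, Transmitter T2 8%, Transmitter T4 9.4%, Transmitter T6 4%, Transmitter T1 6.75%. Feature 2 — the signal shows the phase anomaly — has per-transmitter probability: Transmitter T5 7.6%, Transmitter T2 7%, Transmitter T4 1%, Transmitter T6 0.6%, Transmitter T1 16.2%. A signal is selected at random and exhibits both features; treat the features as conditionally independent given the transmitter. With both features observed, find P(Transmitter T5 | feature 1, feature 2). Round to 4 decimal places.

Unnormalized posteriors (prior × likelihood):
  Transmitter T5: 0.0775 × 0.036 × 0.076 = 0.00021204
  Transmitter T2: 0.0525 × 0.08 × 0.07 = 0.000294
  Transmitter T4: 0.3175 × 0.094 × 0.01 = 0.00029845
  Transmitter T6: 0.45 × 0.04 × 0.006 = 0.000108
  Transmitter T1: 0.1025 × 0.0675 × 0.162 = 0.0011208375
Normalizing constant = 0.0020333275.
P(Transmitter T5 | evidence) = 0.00021204 / 0.0020333275 ≈ 0.1043.

0.1043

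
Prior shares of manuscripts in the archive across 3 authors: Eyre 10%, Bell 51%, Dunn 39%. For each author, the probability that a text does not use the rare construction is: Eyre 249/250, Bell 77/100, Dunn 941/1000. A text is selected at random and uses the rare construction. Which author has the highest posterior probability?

Bell

Taking complements, P(rare-form | each) = Eyre 0.004, Bell 0.23, Dunn 0.059.
Unnormalized posteriors (prior × likelihood):
  Eyre: 0.1 × 0.004 = 0.0004
  Bell: 0.51 × 0.23 = 0.1173
  Dunn: 0.39 × 0.059 = 0.02301
Total = 0.14071.
Largest term belongs to Bell, so Bell is most probable.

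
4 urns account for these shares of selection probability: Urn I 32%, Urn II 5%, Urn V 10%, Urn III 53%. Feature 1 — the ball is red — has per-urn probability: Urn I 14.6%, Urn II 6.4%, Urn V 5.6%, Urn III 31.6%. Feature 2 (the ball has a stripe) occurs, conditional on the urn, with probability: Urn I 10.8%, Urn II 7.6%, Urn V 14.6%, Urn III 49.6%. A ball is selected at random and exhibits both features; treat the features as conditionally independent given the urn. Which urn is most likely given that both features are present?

Urn III

Compute prior × likelihood for every hypothesis:
  Urn I: 0.32 × 0.146 × 0.108 = 0.00504576
  Urn II: 0.05 × 0.064 × 0.076 = 0.0002432
  Urn V: 0.1 × 0.056 × 0.146 = 0.0008176
  Urn III: 0.53 × 0.316 × 0.496 = 0.08307008
Sum = 0.08917664.
Largest term belongs to Urn III, so Urn III is most probable.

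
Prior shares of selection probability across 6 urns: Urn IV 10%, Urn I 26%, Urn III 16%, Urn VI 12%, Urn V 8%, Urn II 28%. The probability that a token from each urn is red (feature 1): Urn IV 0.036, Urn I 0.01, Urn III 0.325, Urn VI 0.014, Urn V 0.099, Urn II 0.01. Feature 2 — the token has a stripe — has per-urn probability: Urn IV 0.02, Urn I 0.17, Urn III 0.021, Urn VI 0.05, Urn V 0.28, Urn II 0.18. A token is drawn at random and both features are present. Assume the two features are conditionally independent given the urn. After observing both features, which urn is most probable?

Unnormalized posteriors (prior × likelihood):
  Urn IV: 0.1 × 0.036 × 0.02 = 0.000072
  Urn I: 0.26 × 0.01 × 0.17 = 0.000442
  Urn III: 0.16 × 0.325 × 0.021 = 0.001092
  Urn VI: 0.12 × 0.014 × 0.05 = 0.000084
  Urn V: 0.08 × 0.099 × 0.28 = 0.0022176
  Urn II: 0.28 × 0.01 × 0.18 = 0.000504
Sum = 0.0044116.
Largest term belongs to Urn V, so Urn V is most probable.

Urn V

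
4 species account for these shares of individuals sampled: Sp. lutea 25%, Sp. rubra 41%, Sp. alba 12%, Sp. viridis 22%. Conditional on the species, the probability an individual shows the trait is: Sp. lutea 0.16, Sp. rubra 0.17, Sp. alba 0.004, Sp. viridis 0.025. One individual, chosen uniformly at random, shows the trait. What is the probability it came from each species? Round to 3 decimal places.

Compute prior × likelihood for every hypothesis:
  Sp. lutea: 0.25 × 0.16 = 0.04
  Sp. rubra: 0.41 × 0.17 = 0.0697
  Sp. alba: 0.12 × 0.004 = 0.00048
  Sp. viridis: 0.22 × 0.025 = 0.0055
Total = 0.11568.
P(Sp. lutea | trait) = 0.04/0.11568 ≈ 0.346
P(Sp. rubra | trait) = 0.0697/0.11568 ≈ 0.603
P(Sp. alba | trait) = 0.00048/0.11568 ≈ 0.004
P(Sp. viridis | trait) = 0.0055/0.11568 ≈ 0.048
(Check: 0.346+0.603+0.004+0.048 = 1.001.)

Sp. lutea 0.346, Sp. rubra 0.603, Sp. alba 0.004, Sp. viridis 0.048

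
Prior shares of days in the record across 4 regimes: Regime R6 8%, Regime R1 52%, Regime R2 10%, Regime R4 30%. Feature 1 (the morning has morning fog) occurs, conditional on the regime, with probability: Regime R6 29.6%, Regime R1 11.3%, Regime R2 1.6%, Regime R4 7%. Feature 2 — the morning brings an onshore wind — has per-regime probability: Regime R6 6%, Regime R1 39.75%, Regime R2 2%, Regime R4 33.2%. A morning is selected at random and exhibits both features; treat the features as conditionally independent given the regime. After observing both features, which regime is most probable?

Regime R1

Compute prior × likelihood for every hypothesis:
  Regime R6: 0.08 × 0.296 × 0.06 = 0.0014208
  Regime R1: 0.52 × 0.113 × 0.3975 = 0.0233571
  Regime R2: 0.1 × 0.016 × 0.02 = 0.000032
  Regime R4: 0.3 × 0.07 × 0.332 = 0.006972
Sum = 0.0317819.
Largest term belongs to Regime R1, so Regime R1 is most probable.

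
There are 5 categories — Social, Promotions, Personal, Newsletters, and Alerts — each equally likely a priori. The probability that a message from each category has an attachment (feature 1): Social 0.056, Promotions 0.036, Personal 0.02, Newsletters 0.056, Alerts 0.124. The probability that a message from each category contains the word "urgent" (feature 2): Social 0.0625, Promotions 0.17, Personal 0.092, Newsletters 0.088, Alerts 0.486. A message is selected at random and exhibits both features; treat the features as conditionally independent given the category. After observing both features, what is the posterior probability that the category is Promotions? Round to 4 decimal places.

0.0798

With a uniform prior (1/5 each), posterior ∝ likelihood:
  Social: 0.056 × 0.0625 = 0.0035
  Promotions: 0.036 × 0.17 = 0.00612
  Personal: 0.02 × 0.092 = 0.00184
  Newsletters: 0.056 × 0.088 = 0.004928
  Alerts: 0.124 × 0.486 = 0.060264
Total = 0.076652.
P(Promotions | evidence) = 0.00612 / 0.076652 ≈ 0.0798.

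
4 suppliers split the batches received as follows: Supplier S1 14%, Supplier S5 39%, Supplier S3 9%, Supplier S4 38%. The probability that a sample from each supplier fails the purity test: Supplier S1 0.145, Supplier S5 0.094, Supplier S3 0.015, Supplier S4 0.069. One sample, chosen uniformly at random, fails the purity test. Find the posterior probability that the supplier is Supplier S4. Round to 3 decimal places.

Unnormalized posteriors (prior × likelihood):
  Supplier S1: 0.14 × 0.145 = 0.0203
  Supplier S5: 0.39 × 0.094 = 0.03666
  Supplier S3: 0.09 × 0.015 = 0.00135
  Supplier S4: 0.38 × 0.069 = 0.02622
Sum = 0.08453.
P(Supplier S4 | evidence) = 0.02622 / 0.08453 ≈ 0.310.

0.310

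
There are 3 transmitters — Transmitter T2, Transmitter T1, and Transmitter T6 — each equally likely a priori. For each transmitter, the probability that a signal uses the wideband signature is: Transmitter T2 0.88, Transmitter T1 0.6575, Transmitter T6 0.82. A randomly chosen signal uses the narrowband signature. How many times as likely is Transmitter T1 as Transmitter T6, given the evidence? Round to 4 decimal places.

Taking complements, P(narrowband | each) = Transmitter T2 0.12, Transmitter T1 0.3425, Transmitter T6 0.18.
Since the prior is uniform, the posterior is proportional to the likelihood:
  Transmitter T2: 0.12
  Transmitter T1: 0.3425
  Transmitter T6: 0.18
Normalizing constant = 0.6425.
The ratio is 0.3425 / 0.18 (the normalizer cancels) = 1.9028.

1.9028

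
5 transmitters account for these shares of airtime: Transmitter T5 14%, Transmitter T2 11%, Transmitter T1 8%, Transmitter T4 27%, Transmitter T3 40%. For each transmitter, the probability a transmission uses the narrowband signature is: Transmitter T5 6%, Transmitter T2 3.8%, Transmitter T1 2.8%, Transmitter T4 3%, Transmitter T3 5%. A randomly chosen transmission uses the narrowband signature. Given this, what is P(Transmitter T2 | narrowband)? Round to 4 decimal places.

Prior × likelihood for each hypothesis:
  Transmitter T5: 0.14 × 0.06 = 0.0084
  Transmitter T2: 0.11 × 0.038 = 0.00418
  Transmitter T1: 0.08 × 0.028 = 0.00224
  Transmitter T4: 0.27 × 0.03 = 0.0081
  Transmitter T3: 0.4 × 0.05 = 0.02
Normalizing constant = 0.04292.
P(Transmitter T2 | evidence) = 0.00418 / 0.04292 ≈ 0.0974.

0.0974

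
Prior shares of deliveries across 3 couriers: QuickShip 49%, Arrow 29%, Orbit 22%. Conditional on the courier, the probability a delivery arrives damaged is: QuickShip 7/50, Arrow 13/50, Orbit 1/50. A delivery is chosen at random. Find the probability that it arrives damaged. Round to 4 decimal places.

By Bayes' rule, posterior ∝ prior × likelihood:
  QuickShip: 0.49 × 0.14 = 0.0686
  Arrow: 0.29 × 0.26 = 0.0754
  Orbit: 0.22 × 0.02 = 0.0044
P(damaged) = 0.0686 + 0.0754 + 0.0044 = 0.1484 → 0.1484.

0.1484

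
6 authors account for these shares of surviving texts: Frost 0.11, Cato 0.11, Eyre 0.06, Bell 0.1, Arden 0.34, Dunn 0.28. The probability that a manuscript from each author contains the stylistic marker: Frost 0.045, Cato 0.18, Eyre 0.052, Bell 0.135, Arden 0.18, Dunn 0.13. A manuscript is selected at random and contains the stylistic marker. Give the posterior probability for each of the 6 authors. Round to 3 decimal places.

Frost 0.036, Cato 0.142, Eyre 0.022, Bell 0.097, Arden 0.440, Dunn 0.262

By Bayes' rule, posterior ∝ prior × likelihood:
  Frost: 0.11 × 0.045 = 0.00495
  Cato: 0.11 × 0.18 = 0.0198
  Eyre: 0.06 × 0.052 = 0.00312
  Bell: 0.1 × 0.135 = 0.0135
  Arden: 0.34 × 0.18 = 0.0612
  Dunn: 0.28 × 0.13 = 0.0364
Normalizing constant = 0.13897.
P(Frost | marker) = 0.00495/0.13897 ≈ 0.036
P(Cato | marker) = 0.0198/0.13897 ≈ 0.142
P(Eyre | marker) = 0.00312/0.13897 ≈ 0.022
P(Bell | marker) = 0.0135/0.13897 ≈ 0.097
P(Arden | marker) = 0.0612/0.13897 ≈ 0.440
P(Dunn | marker) = 0.0364/0.13897 ≈ 0.262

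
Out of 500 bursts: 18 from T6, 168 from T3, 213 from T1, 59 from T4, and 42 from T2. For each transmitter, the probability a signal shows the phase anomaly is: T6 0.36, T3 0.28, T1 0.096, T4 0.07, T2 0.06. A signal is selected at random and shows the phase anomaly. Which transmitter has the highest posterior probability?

T3

By Bayes' rule, posterior ∝ prior × likelihood:
  T6: 0.036 × 0.36 = 0.01296
  T3: 0.336 × 0.28 = 0.09408
  T1: 0.426 × 0.096 = 0.040896
  T4: 0.118 × 0.07 = 0.00826
  T2: 0.084 × 0.06 = 0.00504
Normalizing constant = 0.161236.
Largest term belongs to T3, so T3 is most probable.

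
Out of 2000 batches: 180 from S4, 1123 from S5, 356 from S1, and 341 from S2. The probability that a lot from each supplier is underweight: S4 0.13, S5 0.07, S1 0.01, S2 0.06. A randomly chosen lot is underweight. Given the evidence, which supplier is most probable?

S5

Prior × likelihood for each hypothesis:
  S4: 0.09 × 0.13 = 0.0117
  S5: 0.5615 × 0.07 = 0.039305
  S1: 0.178 × 0.01 = 0.00178
  S2: 0.1705 × 0.06 = 0.01023
Normalizing constant = 0.063015.
Largest term belongs to S5, so S5 is most probable.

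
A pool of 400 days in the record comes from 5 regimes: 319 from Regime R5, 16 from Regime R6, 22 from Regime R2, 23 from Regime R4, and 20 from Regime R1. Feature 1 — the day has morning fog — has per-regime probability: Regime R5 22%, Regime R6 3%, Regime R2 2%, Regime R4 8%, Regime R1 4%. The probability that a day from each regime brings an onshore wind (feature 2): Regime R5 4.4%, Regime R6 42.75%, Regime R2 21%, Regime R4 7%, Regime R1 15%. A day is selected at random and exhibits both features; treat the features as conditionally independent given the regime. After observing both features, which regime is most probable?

Regime R5

Prior × likelihood for each hypothesis:
  Regime R5: 0.7975 × 0.22 × 0.044 = 0.0077198
  Regime R6: 0.04 × 0.03 × 0.4275 = 0.000513
  Regime R2: 0.055 × 0.02 × 0.21 = 0.000231
  Regime R4: 0.0575 × 0.08 × 0.07 = 0.000322
  Regime R1: 0.05 × 0.04 × 0.15 = 0.0003
Sum = 0.0090858.
Largest term belongs to Regime R5, so Regime R5 is most probable.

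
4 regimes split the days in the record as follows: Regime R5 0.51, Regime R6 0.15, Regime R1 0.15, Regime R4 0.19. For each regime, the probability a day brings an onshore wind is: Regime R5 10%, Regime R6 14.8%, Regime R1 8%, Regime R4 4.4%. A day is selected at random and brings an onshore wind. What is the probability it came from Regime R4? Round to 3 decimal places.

0.089

Compute prior × likelihood for every hypothesis:
  Regime R5: 0.51 × 0.1 = 0.051
  Regime R6: 0.15 × 0.148 = 0.0222
  Regime R1: 0.15 × 0.08 = 0.012
  Regime R4: 0.19 × 0.044 = 0.00836
Normalizing constant = 0.09356.
P(Regime R4 | evidence) = 0.00836 / 0.09356 ≈ 0.089.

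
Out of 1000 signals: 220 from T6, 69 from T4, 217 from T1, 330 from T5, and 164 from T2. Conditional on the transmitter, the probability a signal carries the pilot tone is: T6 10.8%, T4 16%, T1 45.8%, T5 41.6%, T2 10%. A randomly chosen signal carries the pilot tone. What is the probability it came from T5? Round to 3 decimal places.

By Bayes' rule, posterior ∝ prior × likelihood:
  T6: 0.22 × 0.108 = 0.02376
  T4: 0.069 × 0.16 = 0.01104
  T1: 0.217 × 0.458 = 0.099386
  T5: 0.33 × 0.416 = 0.13728
  T2: 0.164 × 0.1 = 0.0164
Total = 0.287866.
P(T5 | evidence) = 0.13728 / 0.287866 ≈ 0.477.

0.477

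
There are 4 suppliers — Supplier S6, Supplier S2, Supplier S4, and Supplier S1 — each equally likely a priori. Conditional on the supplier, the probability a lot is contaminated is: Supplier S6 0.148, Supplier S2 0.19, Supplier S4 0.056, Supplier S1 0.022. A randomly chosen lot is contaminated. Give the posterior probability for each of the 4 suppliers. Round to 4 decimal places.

Since the prior is uniform, the posterior is proportional to the likelihood:
  Supplier S6: 0.148
  Supplier S2: 0.19
  Supplier S4: 0.056
  Supplier S1: 0.022
Normalizing constant = 0.416.
P(Supplier S6 | contaminated) = 0.148/0.416 ≈ 0.3558
P(Supplier S2 | contaminated) = 0.19/0.416 ≈ 0.4567
P(Supplier S4 | contaminated) = 0.056/0.416 ≈ 0.1346
P(Supplier S1 | contaminated) = 0.022/0.416 ≈ 0.0529
(Check: 0.3558+0.4567+0.1346+0.0529 = 1.0000.)

Supplier S6 0.3558, Supplier S2 0.4567, Supplier S4 0.1346, Supplier S1 0.0529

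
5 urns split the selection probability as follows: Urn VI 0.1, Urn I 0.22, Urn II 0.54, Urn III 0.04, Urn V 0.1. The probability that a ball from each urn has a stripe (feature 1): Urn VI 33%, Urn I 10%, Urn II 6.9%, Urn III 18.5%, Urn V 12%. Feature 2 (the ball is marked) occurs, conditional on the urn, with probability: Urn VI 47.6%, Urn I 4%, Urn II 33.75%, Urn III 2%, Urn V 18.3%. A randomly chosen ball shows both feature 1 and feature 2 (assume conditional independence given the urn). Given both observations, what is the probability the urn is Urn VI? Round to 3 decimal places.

Prior × likelihood for each hypothesis:
  Urn VI: 0.1 × 0.33 × 0.476 = 0.015708
  Urn I: 0.22 × 0.1 × 0.04 = 0.00088
  Urn II: 0.54 × 0.069 × 0.3375 = 0.01257525
  Urn III: 0.04 × 0.185 × 0.02 = 0.000148
  Urn V: 0.1 × 0.12 × 0.183 = 0.002196
Total = 0.03150725.
P(Urn VI | evidence) = 0.015708 / 0.03150725 ≈ 0.499.

0.499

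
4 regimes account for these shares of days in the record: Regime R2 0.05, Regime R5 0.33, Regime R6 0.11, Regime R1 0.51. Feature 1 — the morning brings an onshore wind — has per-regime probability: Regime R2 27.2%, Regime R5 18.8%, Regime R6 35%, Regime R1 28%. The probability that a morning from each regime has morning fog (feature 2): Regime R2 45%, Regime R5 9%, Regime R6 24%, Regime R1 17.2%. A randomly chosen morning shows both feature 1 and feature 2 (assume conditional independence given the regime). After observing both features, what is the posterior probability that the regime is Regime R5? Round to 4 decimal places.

By Bayes' rule, posterior ∝ prior × likelihood:
  Regime R2: 0.05 × 0.272 × 0.45 = 0.00612
  Regime R5: 0.33 × 0.188 × 0.09 = 0.0055836
  Regime R6: 0.11 × 0.35 × 0.24 = 0.00924
  Regime R1: 0.51 × 0.28 × 0.172 = 0.0245616
Sum = 0.0455052.
P(Regime R5 | evidence) = 0.0055836 / 0.0455052 ≈ 0.1227.

0.1227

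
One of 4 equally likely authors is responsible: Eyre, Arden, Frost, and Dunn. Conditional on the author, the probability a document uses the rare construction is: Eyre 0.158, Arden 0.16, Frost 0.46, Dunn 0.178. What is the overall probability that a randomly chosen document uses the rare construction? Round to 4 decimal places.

0.2390

Since the prior is uniform, the posterior is proportional to the likelihood:
  Eyre: 0.158
  Arden: 0.16
  Frost: 0.46
  Dunn: 0.178
P(rare-form) = (1/4) × (0.158 + 0.16 + 0.46 + 0.178) = 0.956/4 ≈ 0.2390.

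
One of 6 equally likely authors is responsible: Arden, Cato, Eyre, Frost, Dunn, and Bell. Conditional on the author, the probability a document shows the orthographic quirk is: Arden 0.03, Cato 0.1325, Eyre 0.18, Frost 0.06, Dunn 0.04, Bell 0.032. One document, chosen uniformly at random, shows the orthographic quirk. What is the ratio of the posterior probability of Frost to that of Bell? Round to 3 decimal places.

1.875

Since the prior is uniform, the posterior is proportional to the likelihood:
  Arden: 0.03
  Cato: 0.1325
  Eyre: 0.18
  Frost: 0.06
  Dunn: 0.04
  Bell: 0.032
Total = 0.4745.
The ratio is 0.06 / 0.032 (the normalizer cancels) = 1.875.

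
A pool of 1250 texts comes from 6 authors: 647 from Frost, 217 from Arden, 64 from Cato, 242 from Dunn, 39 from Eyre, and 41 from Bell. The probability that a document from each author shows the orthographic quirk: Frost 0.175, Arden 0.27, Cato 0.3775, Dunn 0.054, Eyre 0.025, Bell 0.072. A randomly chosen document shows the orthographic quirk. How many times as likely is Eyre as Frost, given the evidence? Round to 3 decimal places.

0.009

Prior × likelihood for each hypothesis:
  Frost: 0.5176 × 0.175 = 0.09058
  Arden: 0.1736 × 0.27 = 0.046872
  Cato: 0.0512 × 0.3775 = 0.019328
  Dunn: 0.1936 × 0.054 = 0.0104544
  Eyre: 0.0312 × 0.025 = 0.00078
  Bell: 0.0328 × 0.072 = 0.0023616
Normalizing constant = 0.170376.
The ratio is 0.00078 / 0.09058 (the normalizer cancels) = 0.009.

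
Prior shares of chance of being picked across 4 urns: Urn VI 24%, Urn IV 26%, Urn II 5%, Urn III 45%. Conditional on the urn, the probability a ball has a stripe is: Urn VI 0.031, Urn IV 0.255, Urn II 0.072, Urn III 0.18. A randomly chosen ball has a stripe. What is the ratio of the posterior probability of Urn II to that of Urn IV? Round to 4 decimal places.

0.0543

Unnormalized posteriors (prior × likelihood):
  Urn VI: 0.24 × 0.031 = 0.00744
  Urn IV: 0.26 × 0.255 = 0.0663
  Urn II: 0.05 × 0.072 = 0.0036
  Urn III: 0.45 × 0.18 = 0.081
Total = 0.15834.
The ratio is 0.0036 / 0.0663 (the normalizer cancels) = 0.0543.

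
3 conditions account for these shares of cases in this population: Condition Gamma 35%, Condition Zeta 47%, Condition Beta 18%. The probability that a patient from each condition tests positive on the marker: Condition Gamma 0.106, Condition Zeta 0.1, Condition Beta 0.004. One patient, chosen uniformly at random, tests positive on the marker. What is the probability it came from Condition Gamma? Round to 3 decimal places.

0.437

Prior × likelihood for each hypothesis:
  Condition Gamma: 0.35 × 0.106 = 0.0371
  Condition Zeta: 0.47 × 0.1 = 0.047
  Condition Beta: 0.18 × 0.004 = 0.00072
Sum = 0.08482.
P(Condition Gamma | evidence) = 0.0371 / 0.08482 ≈ 0.437.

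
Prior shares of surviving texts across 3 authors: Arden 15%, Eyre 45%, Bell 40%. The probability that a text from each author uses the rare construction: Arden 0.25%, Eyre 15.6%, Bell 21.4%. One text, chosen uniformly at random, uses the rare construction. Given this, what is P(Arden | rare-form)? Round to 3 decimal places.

0.002

Compute prior × likelihood for every hypothesis:
  Arden: 0.15 × 0.0025 = 0.000375
  Eyre: 0.45 × 0.156 = 0.0702
  Bell: 0.4 × 0.214 = 0.0856
Sum = 0.156175.
P(Arden | evidence) = 0.000375 / 0.156175 ≈ 0.002.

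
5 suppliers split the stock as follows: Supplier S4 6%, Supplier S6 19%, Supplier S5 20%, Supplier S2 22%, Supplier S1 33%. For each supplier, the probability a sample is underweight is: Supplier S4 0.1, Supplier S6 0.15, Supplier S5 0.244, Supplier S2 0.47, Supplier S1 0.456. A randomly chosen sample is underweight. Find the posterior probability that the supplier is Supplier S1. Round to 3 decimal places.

Unnormalized posteriors (prior × likelihood):
  Supplier S4: 0.06 × 0.1 = 0.006
  Supplier S6: 0.19 × 0.15 = 0.0285
  Supplier S5: 0.2 × 0.244 = 0.0488
  Supplier S2: 0.22 × 0.47 = 0.1034
  Supplier S1: 0.33 × 0.456 = 0.15048
Normalizing constant = 0.33718.
P(Supplier S1 | evidence) = 0.15048 / 0.33718 ≈ 0.446.

0.446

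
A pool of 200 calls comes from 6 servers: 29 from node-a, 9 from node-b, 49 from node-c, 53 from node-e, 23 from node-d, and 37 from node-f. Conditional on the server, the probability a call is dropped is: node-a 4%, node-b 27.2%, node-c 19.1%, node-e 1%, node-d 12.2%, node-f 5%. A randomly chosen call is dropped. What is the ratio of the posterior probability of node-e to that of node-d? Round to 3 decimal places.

0.189

Compute prior × likelihood for every hypothesis:
  node-a: 0.145 × 0.04 = 0.0058
  node-b: 0.045 × 0.272 = 0.01224
  node-c: 0.245 × 0.191 = 0.046795
  node-e: 0.265 × 0.01 = 0.00265
  node-d: 0.115 × 0.122 = 0.01403
  node-f: 0.185 × 0.05 = 0.00925
Normalizing constant = 0.090765.
The ratio is 0.00265 / 0.01403 (the normalizer cancels) = 0.189.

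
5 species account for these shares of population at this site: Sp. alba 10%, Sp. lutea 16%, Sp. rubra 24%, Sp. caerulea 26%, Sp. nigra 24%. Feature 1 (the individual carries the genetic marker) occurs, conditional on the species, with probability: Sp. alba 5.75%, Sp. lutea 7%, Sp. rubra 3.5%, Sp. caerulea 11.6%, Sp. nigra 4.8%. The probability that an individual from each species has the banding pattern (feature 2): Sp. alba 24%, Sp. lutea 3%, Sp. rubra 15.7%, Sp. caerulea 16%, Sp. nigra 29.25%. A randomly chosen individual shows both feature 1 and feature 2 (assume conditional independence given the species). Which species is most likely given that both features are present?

Sp. caerulea

By Bayes' rule, posterior ∝ prior × likelihood:
  Sp. alba: 0.1 × 0.0575 × 0.24 = 0.00138
  Sp. lutea: 0.16 × 0.07 × 0.03 = 0.000336
  Sp. rubra: 0.24 × 0.035 × 0.157 = 0.0013188
  Sp. caerulea: 0.26 × 0.116 × 0.16 = 0.0048256
  Sp. nigra: 0.24 × 0.048 × 0.2925 = 0.0033696
Normalizing constant = 0.01123.
Largest term belongs to Sp. caerulea, so Sp. caerulea is most probable.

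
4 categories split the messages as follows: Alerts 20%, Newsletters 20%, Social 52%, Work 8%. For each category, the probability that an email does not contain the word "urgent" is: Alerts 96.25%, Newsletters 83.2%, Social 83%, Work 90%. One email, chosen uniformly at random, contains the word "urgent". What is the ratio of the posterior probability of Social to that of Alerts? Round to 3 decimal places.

Taking complements, P(urgent-flag | each) = Alerts 0.0375, Newsletters 0.168, Social 0.17, Work 0.1.
Unnormalized posteriors (prior × likelihood):
  Alerts: 0.2 × 0.0375 = 0.0075
  Newsletters: 0.2 × 0.168 = 0.0336
  Social: 0.52 × 0.17 = 0.0884
  Work: 0.08 × 0.1 = 0.008
Normalizing constant = 0.1375.
The ratio is 0.0884 / 0.0075 (the normalizer cancels) = 11.787.

11.787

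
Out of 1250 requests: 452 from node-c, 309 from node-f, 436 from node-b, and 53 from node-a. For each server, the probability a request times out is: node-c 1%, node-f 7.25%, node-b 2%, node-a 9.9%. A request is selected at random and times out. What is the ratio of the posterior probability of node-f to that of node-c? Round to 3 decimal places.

By Bayes' rule, posterior ∝ prior × likelihood:
  node-c: 0.3616 × 0.01 = 0.003616
  node-f: 0.2472 × 0.0725 = 0.017922
  node-b: 0.3488 × 0.02 = 0.006976
  node-a: 0.0424 × 0.099 = 0.0041976
Normalizing constant = 0.0327116.
The ratio is 0.017922 / 0.003616 (the normalizer cancels) = 4.956.

4.956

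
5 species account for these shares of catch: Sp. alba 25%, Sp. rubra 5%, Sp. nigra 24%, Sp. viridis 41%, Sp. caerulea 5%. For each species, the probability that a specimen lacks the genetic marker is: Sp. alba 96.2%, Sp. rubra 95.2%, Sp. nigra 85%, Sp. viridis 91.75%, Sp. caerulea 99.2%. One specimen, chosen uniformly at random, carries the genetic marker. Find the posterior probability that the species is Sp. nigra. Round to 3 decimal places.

Taking complements, P(marker | each) = Sp. alba 0.038, Sp. rubra 0.048, Sp. nigra 0.15, Sp. viridis 0.0825, Sp. caerulea 0.008.
Compute prior × likelihood for every hypothesis:
  Sp. alba: 0.25 × 0.038 = 0.0095
  Sp. rubra: 0.05 × 0.048 = 0.0024
  Sp. nigra: 0.24 × 0.15 = 0.036
  Sp. viridis: 0.41 × 0.0825 = 0.033825
  Sp. caerulea: 0.05 × 0.008 = 0.0004
Sum = 0.082125.
P(Sp. nigra | evidence) = 0.036 / 0.082125 ≈ 0.438.

0.438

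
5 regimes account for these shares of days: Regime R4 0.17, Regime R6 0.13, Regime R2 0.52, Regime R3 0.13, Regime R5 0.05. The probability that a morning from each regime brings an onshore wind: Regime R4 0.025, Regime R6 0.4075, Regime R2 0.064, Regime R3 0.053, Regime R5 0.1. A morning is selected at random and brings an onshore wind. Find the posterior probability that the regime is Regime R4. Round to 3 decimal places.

0.042

Unnormalized posteriors (prior × likelihood):
  Regime R4: 0.17 × 0.025 = 0.00425
  Regime R6: 0.13 × 0.4075 = 0.052975
  Regime R2: 0.52 × 0.064 = 0.03328
  Regime R3: 0.13 × 0.053 = 0.00689
  Regime R5: 0.05 × 0.1 = 0.005
Total = 0.102395.
P(Regime R4 | evidence) = 0.00425 / 0.102395 ≈ 0.042.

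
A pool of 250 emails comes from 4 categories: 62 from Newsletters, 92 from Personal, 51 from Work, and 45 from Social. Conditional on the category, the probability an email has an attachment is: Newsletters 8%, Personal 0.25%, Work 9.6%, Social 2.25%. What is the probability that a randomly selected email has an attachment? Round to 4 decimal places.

0.0444

Compute prior × likelihood for every hypothesis:
  Newsletters: 0.248 × 0.08 = 0.01984
  Personal: 0.368 × 0.0025 = 0.00092
  Work: 0.204 × 0.096 = 0.019584
  Social: 0.18 × 0.0225 = 0.00405
P(attachment) = 0.01984 + 0.00092 + 0.019584 + 0.00405 = 0.044394 → 0.0444.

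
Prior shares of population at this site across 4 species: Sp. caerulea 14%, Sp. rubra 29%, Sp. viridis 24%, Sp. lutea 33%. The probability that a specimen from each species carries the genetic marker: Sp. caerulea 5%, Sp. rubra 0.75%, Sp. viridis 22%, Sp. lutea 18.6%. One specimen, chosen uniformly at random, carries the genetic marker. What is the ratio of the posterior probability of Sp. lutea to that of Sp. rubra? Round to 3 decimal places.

28.221

Compute prior × likelihood for every hypothesis:
  Sp. caerulea: 0.14 × 0.05 = 0.007
  Sp. rubra: 0.29 × 0.0075 = 0.002175
  Sp. viridis: 0.24 × 0.22 = 0.0528
  Sp. lutea: 0.33 × 0.186 = 0.06138
Normalizing constant = 0.123355.
The ratio is 0.06138 / 0.002175 (the normalizer cancels) = 28.221.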